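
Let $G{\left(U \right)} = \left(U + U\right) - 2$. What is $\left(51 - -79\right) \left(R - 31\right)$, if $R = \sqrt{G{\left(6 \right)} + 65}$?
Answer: $-4030 + 650 \sqrt{3} \approx -2904.2$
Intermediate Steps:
$G{\left(U \right)} = -2 + 2 U$ ($G{\left(U \right)} = 2 U - 2 = -2 + 2 U$)
$R = 5 \sqrt{3}$ ($R = \sqrt{\left(-2 + 2 \cdot 6\right) + 65} = \sqrt{\left(-2 + 12\right) + 65} = \sqrt{10 + 65} = \sqrt{75} = 5 \sqrt{3} \approx 8.6602$)
$\left(51 - -79\right) \left(R - 31\right) = \left(51 - -79\right) \left(5 \sqrt{3} - 31\right) = \left(51 + 79\right) \left(-31 + 5 \sqrt{3}\right) = 130 \left(-31 + 5 \sqrt{3}\right) = -4030 + 650 \sqrt{3}$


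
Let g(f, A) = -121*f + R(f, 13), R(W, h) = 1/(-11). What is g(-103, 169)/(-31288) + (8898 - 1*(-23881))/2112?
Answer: 124908461/8260032 ≈ 15.122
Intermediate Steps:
R(W, h) = -1/11
g(f, A) = -1/11 - 121*f (g(f, A) = -121*f - 1/11 = -1/11 - 121*f)
g(-103, 169)/(-31288) + (8898 - 1*(-23881))/2112 = (-1/11 - 121*(-103))/(-31288) + (8898 - 1*(-23881))/2112 = (-1/11 + 12463)*(-1/31288) + (8898 + 23881)*(1/2112) = (137092/11)*(-1/31288) + 32779*(1/2112) = -34273/86042 + 32779/2112 = 124908461/8260032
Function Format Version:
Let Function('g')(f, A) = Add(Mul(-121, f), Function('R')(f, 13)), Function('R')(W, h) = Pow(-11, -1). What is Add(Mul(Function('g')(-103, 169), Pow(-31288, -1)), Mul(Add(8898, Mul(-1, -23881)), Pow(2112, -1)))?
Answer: Rational(124908461, 8260032) ≈ 15.122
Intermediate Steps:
Function('R')(W, h) = Rational(-1, 11)
Function('g')(f, A) = Add(Rational(-1, 11), Mul(-121, f)) (Function('g')(f, A) = Add(Mul(-121, f), Rational(-1, 11)) = Add(Rational(-1, 11), Mul(-121, f)))
Add(Mul(Function('g')(-103, 169), Pow(-31288, -1)), Mul(Add(8898, Mul(-1, -23881)), Pow(2112, -1))) = Add(Mul(Add(Rational(-1, 11), Mul(-121, -103)), Pow(-31288, -1)), Mul(Add(8898, Mul(-1, -23881)), Pow(2112, -1))) = Add(Mul(Add(Rational(-1, 11), 12463), Rational(-1, 31288)), Mul(Add(8898, 23881), Rational(1, 2112))) = Add(Mul(Rational(137092, 11), Rational(-1, 31288)), Mul(32779, Rational(1, 2112))) = Add(Rational(-34273, 86042), Rational(32779, 2112)) = Rational(124908461, 8260032)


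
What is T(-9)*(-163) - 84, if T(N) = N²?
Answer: -13287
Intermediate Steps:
T(-9)*(-163) - 84 = (-9)²*(-163) - 84 = 81*(-163) - 84 = -13203 - 84 = -13287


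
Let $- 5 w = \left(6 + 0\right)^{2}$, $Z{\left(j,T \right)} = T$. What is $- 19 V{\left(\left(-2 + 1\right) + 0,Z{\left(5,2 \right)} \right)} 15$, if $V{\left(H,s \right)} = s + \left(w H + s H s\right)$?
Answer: $-1482$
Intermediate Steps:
$w = - \frac{36}{5}$ ($w = - \frac{\left(6 + 0\right)^{2}}{5} = - \frac{6^{2}}{5} = \left(- \frac{1}{5}\right) 36 = - \frac{36}{5} \approx -7.2$)
$V{\left(H,s \right)} = s - \frac{36 H}{5} + H s^{2}$ ($V{\left(H,s \right)} = s - \left(\frac{36 H}{5} - s H s\right) = s - \left(\frac{36 H}{5} - H s s\right) = s + \left(- \frac{36 H}{5} + H s^{2}\right) = s - \frac{36 H}{5} + H s^{2}$)
$- 19 V{\left(\left(-2 + 1\right) + 0,Z{\left(5,2 \right)} \right)} 15 = - 19 \left(2 - \frac{36 \left(\left(-2 + 1\right) + 0\right)}{5} + \left(\left(-2 + 1\right) + 0\right) 2^{2}\right) 15 = - 19 \left(2 - \frac{36 \left(-1 + 0\right)}{5} + \left(-1 + 0\right) 4\right) 15 = - 19 \left(2 - - \frac{36}{5} - 4\right) 15 = - 19 \left(2 + \frac{36}{5} - 4\right) 15 = \left(-19\right) \frac{26}{5} \cdot 15 = \left(- \frac{494}{5}\right) 15 = -1482$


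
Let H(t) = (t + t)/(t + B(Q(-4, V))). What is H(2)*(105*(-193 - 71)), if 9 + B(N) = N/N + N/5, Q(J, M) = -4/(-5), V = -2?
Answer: 1386000/73 ≈ 18986.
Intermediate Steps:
Q(J, M) = 4/5 (Q(J, M) = -4*(-1/5) = 4/5)
B(N) = -8 + N/5 (B(N) = -9 + (N/N + N/5) = -9 + (1 + N*(1/5)) = -9 + (1 + N/5) = -8 + N/5)
H(t) = 2*t/(-196/25 + t) (H(t) = (t + t)/(t + (-8 + (1/5)*(4/5))) = (2*t)/(t + (-8 + 4/25)) = (2*t)/(t - 196/25) = (2*t)/(-196/25 + t) = 2*t/(-196/25 + t))
H(2)*(105*(-193 - 71)) = (50*2/(-196 + 25*2))*(105*(-193 - 71)) = (50*2/(-196 + 50))*(105*(-264)) = (50*2/(-146))*(-27720) = (50*2*(-1/146))*(-27720) = -50/73*(-27720) = 1386000/73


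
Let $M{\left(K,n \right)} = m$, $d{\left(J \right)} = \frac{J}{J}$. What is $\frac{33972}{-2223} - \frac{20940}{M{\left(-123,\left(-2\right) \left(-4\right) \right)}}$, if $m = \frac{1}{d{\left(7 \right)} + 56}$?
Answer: $- \frac{46550216}{39} \approx -1.1936 \cdot 10^{6}$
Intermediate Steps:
$d{\left(J \right)} = 1$
$m = \frac{1}{57}$ ($m = \frac{1}{1 + 56} = \frac{1}{57} \approx 0.017544$)
$M{\left(K,n \right)} = \frac{1}{57}$
$\frac{33972}{-2223} - \frac{20940}{M{\left(-123,\left(-2\right) \left(-4\right) \right)}} = \frac{33972}{-2223} - 20940 \frac{1}{\frac{1}{57}} = 33972 \left(- \frac{1}{2223}\right) - 1193580 = - \frac{596}{39} - 1193580 = - \frac{46550216}{39}$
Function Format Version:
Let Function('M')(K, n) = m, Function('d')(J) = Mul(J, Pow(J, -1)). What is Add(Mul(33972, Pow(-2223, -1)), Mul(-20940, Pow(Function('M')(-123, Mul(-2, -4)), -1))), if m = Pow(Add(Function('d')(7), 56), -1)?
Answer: Rational(-46550216, 39) ≈ -1.1936e+6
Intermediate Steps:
Function('d')(J) = 1
m = Rational(1, 57) (m = Pow(Add(1, 56), -1) = Pow(57, -1) = Rational(1, 57) ≈ 0.017544)
Function('M')(K, n) = Rational(1, 57)
Add(Mul(33972, Pow(-2223, -1)), Mul(-20940, Pow(Function('M')(-123, Mul(-2, -4)), -1))) = Add(Mul(33972, Pow(-2223, -1)), Mul(-20940, Pow(Rational(1, 57), -1))) = Add(Mul(33972, Rational(-1, 2223)), Mul(-20940, 57)) = Add(Rational(-596, 39), -1193580) = Rational(-46550216, 39)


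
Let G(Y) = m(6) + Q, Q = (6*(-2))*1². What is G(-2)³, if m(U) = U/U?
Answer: -1331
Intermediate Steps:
m(U) = 1
Q = -12 (Q = -12*1 = -12)
G(Y) = -11 (G(Y) = 1 - 12 = -11)
G(-2)³ = (-11)³ = -1331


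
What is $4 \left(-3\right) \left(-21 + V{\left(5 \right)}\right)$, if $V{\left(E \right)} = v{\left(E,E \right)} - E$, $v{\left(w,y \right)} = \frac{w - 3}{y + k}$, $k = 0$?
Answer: $\frac{1536}{5} \approx 307.2$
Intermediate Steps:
$v{\left(w,y \right)} = \frac{-3 + w}{y}$ ($v{\left(w,y \right)} = \frac{w - 3}{y + 0} = \frac{-3 + w}{y}$)
$V{\left(E \right)} = - E + \frac{-3 + E}{E}$ ($V{\left(E \right)} = \frac{-3 + E}{E} - E = - E + \frac{-3 + E}{E}$)
$4 \left(-3\right) \left(-21 + V{\left(5 \right)}\right) = 4 \left(-3\right) \left(-21 - \left(4 + \frac{3}{5}\right)\right) = - 12 \left(-21 - \frac{23}{5}\right) = \left(-12\right) \left(- \frac{128}{5}\right) = \frac{1536}{5}$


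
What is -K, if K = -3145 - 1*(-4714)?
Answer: -1569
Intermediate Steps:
K = 1569 (K = -3145 + 4714 = 1569)
-K = -1*1569 = -1569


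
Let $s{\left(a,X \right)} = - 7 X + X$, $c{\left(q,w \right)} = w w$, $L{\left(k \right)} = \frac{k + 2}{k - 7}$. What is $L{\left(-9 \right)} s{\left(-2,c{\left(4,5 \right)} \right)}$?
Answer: $- \frac{525}{8} \approx -65.625$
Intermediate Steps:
$L{\left(k \right)} = \frac{2 + k}{-7 + k}$
$c{\left(q,w \right)} = w^{2}$
$s{\left(a,X \right)} = - 6 X$
$L{\left(-9 \right)} s{\left(-2,c{\left(4,5 \right)} \right)} = \frac{2 - 9}{-7 - 9} \left(- 6 \cdot 5^{2}\right) = \frac{1}{-16} \left(-7\right) \left(\left(-6\right) 25\right) = \left(- \frac{1}{16}\right) \left(-7\right) \left(-150\right) = \frac{7}{16} \left(-150\right) = - \frac{525}{8}$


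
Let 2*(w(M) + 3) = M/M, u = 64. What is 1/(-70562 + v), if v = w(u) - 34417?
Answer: -2/209963 ≈ -9.5255e-6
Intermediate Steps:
w(M) = -5/2 (w(M) = -3 + (M/M)/2 = -3 + (1/2)*1 = -3 + 1/2 = -5/2)
v = -68839/2 (v = -5/2 - 34417 = -68839/2 ≈ -34420.)
1/(-70562 + v) = 1/(-70562 - 68839/2) = 1/(-209963/2) = -2/209963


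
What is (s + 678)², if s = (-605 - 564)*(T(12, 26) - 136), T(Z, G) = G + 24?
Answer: 10243868944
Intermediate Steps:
T(Z, G) = 24 + G
s = 100534 (s = (-605 - 564)*((24 + 26) - 136) = -1169*(50 - 136) = -1169*(-86) = 100534)
(s + 678)² = (100534 + 678)² = 101212² = 10243868944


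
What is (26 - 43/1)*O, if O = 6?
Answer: -102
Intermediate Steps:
(26 - 43/1)*O = (26 - 43/1)*6 = (26 - 43*1)*6 = (26 - 43)*6 = -17*6 = -102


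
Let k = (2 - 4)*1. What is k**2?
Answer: 4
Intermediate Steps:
k = -2 (k = -2*1 = -2)
k**2 = (-2)**2 = 4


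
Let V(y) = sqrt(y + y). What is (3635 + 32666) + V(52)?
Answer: 36301 + 2*sqrt(26) ≈ 36311.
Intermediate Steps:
V(y) = sqrt(2)*sqrt(y) (V(y) = sqrt(2*y) = sqrt(2)*sqrt(y))
(3635 + 32666) + V(52) = (3635 + 32666) + sqrt(2)*sqrt(52) = 36301 + sqrt(2)*(2*sqrt(13)) = 36301 + 2*sqrt(26)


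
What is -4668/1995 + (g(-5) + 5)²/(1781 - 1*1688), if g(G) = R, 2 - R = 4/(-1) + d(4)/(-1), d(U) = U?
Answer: 1639/20615 ≈ 0.079505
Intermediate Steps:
R = 10 (R = 2 - (4/(-1) + 4/(-1)) = 2 - (4*(-1) + 4*(-1)) = 2 - (-4 - 4) = 2 - 1*(-8) = 2 + 8 = 10)
g(G) = 10
-4668/1995 + (g(-5) + 5)²/(1781 - 1*1688) = -4668/1995 + (10 + 5)²/(1781 - 1*1688) = -4668*1/1995 + 15²/(1781 - 1688) = -1556/665 + 225/93 = -1556/665 + 225*(1/93) = -1556/665 + 75/31 = 1639/20615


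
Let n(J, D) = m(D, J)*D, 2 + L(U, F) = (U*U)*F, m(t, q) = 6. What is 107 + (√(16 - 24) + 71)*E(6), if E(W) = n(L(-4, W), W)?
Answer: 2663 + 72*I*√2 ≈ 2663.0 + 101.82*I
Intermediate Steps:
L(U, F) = -2 + F*U² (L(U, F) = -2 + (U*U)*F = -2 + U²*F = -2 + F*U²)
n(J, D) = 6*D
E(W) = 6*W
107 + (√(16 - 24) + 71)*E(6) = 107 + (√(16 - 24) + 71)*(6*6) = 107 + (√(-8) + 71)*36 = 107 + (2*I*√2 + 71)*36 = 107 + (71 + 2*I*√2)*36 = 107 + (2556 + 72*I*√2) = 2663 + 72*I*√2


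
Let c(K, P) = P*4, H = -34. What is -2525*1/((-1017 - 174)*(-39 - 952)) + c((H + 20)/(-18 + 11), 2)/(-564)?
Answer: -301843/18491069 ≈ -0.016324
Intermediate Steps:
c(K, P) = 4*P
-2525*1/((-1017 - 174)*(-39 - 952)) + c((H + 20)/(-18 + 11), 2)/(-564) = -2525*1/((-1017 - 174)*(-39 - 952)) + (4*2)/(-564) = -2525/((-1191*(-991))) + 8*(-1/564) = -2525/1180281 - 2/141 = -301843/18491069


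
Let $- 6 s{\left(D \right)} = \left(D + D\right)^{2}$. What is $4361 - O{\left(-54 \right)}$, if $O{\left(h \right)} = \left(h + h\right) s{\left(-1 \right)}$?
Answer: $4289$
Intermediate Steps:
$s{\left(D \right)} = - \frac{2 D^{2}}{3}$ ($s{\left(D \right)} = - \frac{\left(D + D\right)^{2}}{6} = - \frac{\left(2 D\right)^{2}}{6} = - \frac{4 D^{2}}{6} = - \frac{2 D^{2}}{3}$)
$O{\left(h \right)} = - \frac{4 h}{3}$ ($O{\left(h \right)} = \left(h + h\right) \left(- \frac{2 \left(-1\right)^{2}}{3}\right) = 2 h \left(\left(- \frac{2}{3}\right) 1\right) = 2 h \left(- \frac{2}{3}\right) = - \frac{4 h}{3}$)
$4361 - O{\left(-54 \right)} = 4361 - \left(- \frac{4}{3}\right) \left(-54\right) = 4361 - 72 = 4289$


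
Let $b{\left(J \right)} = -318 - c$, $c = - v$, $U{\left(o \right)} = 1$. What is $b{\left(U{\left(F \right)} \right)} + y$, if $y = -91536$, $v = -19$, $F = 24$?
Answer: $-91873$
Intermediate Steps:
$c = 19$ ($c = \left(-1\right) \left(-19\right) = 19$)
$b{\left(J \right)} = -337$ ($b{\left(J \right)} = -318 - 19 = -337$)
$b{\left(U{\left(F \right)} \right)} + y = -337 - 91536 = -91873$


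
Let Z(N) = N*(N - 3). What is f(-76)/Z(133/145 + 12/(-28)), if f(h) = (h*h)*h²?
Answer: -2148159235600/79019 ≈ -2.7185e+7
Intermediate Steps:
Z(N) = N*(-3 + N)
f(h) = h⁴ (f(h) = h²*h² = h⁴)
f(-76)/Z(133/145 + 12/(-28)) = (-76)⁴/(((133/145 + 12/(-28))*(-3 + (133/145 + 12/(-28))))) = 33362176/(((133*(1/145) + 12*(-1/28))*(-3 + (133*(1/145) + 12*(-1/28))))) = 33362176/(((133/145 - 3/7)*(-3 + (133/145 - 3/7)))) = 33362176/((496*(-3 + 496/1015)/1015)) = 33362176/(((496/1015)*(-2549/1015))) = 33362176/(-1264304/1030225) = 33362176*(-1030225/1264304) = -2148159235600/79019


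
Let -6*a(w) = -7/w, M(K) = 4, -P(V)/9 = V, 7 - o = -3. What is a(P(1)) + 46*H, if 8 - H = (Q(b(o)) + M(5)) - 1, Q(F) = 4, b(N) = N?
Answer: 2477/54 ≈ 45.870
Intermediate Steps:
o = 10 (o = 7 - 1*(-3) = 7 + 3 = 10)
P(V) = -9*V
a(w) = 7/(6*w) (a(w) = -(-7)/(6*w) = 7/(6*w))
H = 1 (H = 8 - ((4 + 4) - 1) = 8 - (8 - 1) = 8 - 1*7 = 8 - 7 = 1)
a(P(1)) + 46*H = 7/(6*((-9*1))) + 46*1 = (7/6)/(-9) + 46 = (7/6)*(-⅑) + 46 = -7/54 + 46 = 2477/54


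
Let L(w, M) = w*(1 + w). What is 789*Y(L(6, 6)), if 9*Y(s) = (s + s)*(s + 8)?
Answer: 368200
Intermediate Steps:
Y(s) = 2*s*(8 + s)/9 (Y(s) = ((s + s)*(s + 8))/9 = ((2*s)*(8 + s))/9 = (2*s*(8 + s))/9 = 2*s*(8 + s)/9)
789*Y(L(6, 6)) = 789*(2*(6*(1 + 6))*(8 + 6*(1 + 6))/9) = 789*(2*(6*7)*(8 + 6*7)/9) = 789*((2/9)*42*(8 + 42)) = 789*((2/9)*42*50) = 789*(1400/3) = 368200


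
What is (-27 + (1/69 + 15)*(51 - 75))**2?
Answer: 79370281/529 ≈ 1.5004e+5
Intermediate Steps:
(-27 + (1/69 + 15)*(51 - 75))**2 = (-27 + (1/69 + 15)*(-24))**2 = (-27 + (1036/69)*(-24))**2 = (-27 - 8288/23)**2 = (-8909/23)**2 = 79370281/529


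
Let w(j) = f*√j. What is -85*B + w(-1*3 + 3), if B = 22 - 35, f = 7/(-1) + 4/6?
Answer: 1105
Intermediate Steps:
f = -19/3 (f = 7*(-1) + 4*(⅙) = -7 + ⅔ = -19/3 ≈ -6.3333)
B = -13
w(j) = -19*√j/3
-85*B + w(-1*3 + 3) = -85*(-13) - 19*√(-1*3 + 3)/3 = 1105 - 19*√(-3 + 3)/3 = 1105 - 19*√0/3 = 1105 - 19/3*0 = 1105 + 0 = 1105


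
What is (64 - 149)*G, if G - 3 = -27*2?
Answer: 4335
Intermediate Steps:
G = -51 (G = 3 - 27*2 = 3 - 54 = -51)
(64 - 149)*G = (64 - 149)*(-51) = -85*(-51) = 4335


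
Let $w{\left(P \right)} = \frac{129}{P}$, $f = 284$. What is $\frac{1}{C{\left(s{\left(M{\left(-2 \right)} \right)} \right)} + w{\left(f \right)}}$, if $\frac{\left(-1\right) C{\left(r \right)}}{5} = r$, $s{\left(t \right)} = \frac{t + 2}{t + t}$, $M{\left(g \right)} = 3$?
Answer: $- \frac{852}{3163} \approx -0.26936$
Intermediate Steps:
$s{\left(t \right)} = \frac{2 + t}{2 t}$
$C{\left(r \right)} = - 5 r$
$\frac{1}{C{\left(s{\left(M{\left(-2 \right)} \right)} \right)} + w{\left(f \right)}} = \frac{1}{- 5 \frac{2 + 3}{2 \cdot 3} + \frac{129}{284}} = \frac{1}{- 5 \cdot \frac{1}{2} \cdot \frac{1}{3} \cdot 5 + 129 \cdot \frac{1}{284}} = \frac{1}{\left(-5\right) \frac{5}{6} + \frac{129}{284}} = \frac{1}{- \frac{25}{6} + \frac{129}{284}} = \frac{1}{- \frac{3163}{852}} = - \frac{852}{3163}$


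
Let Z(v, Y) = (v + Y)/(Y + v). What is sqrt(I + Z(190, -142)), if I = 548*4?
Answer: sqrt(2193) ≈ 46.829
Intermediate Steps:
Z(v, Y) = 1 (Z(v, Y) = (Y + v)/(Y + v) = 1)
I = 2192
sqrt(I + Z(190, -142)) = sqrt(2192 + 1) = sqrt(2193)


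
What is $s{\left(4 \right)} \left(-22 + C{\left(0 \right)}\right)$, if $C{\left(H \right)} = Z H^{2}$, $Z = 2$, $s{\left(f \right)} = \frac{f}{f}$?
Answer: $-22$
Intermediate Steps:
$s{\left(f \right)} = 1$
$C{\left(H \right)} = 2 H^{2}$
$s{\left(4 \right)} \left(-22 + C{\left(0 \right)}\right) = 1 \left(-22 + 2 \cdot 0^{2}\right) = 1 \left(-22 + 2 \cdot 0\right) = 1 \left(-22 + 0\right) = 1 \left(-22\right) = -22$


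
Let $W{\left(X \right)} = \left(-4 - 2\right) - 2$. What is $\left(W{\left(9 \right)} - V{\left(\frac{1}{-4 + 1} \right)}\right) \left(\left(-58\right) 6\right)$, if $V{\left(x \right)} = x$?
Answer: $2668$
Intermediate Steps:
$W{\left(X \right)} = -8$ ($W{\left(X \right)} = -6 - 2 = -8$)
$\left(W{\left(9 \right)} - V{\left(\frac{1}{-4 + 1} \right)}\right) \left(\left(-58\right) 6\right) = \left(-8 - \frac{1}{-4 + 1}\right) \left(\left(-58\right) 6\right) = \left(-8 - \frac{1}{-3}\right) \left(-348\right) = \left(-8 - - \frac{1}{3}\right) \left(-348\right) = \left(-8 + \frac{1}{3}\right) \left(-348\right) = \left(- \frac{23}{3}\right) \left(-348\right) = 2668$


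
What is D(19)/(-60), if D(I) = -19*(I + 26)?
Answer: 57/4 ≈ 14.250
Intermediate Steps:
D(I) = -494 - 19*I (D(I) = -19*(26 + I) = -494 - 19*I)
D(19)/(-60) = (-494 - 19*19)/(-60) = (-494 - 361)*(-1/60) = -855*(-1/60) = 57/4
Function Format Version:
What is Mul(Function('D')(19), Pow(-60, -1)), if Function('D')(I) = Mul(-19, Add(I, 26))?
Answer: Rational(57, 4) ≈ 14.250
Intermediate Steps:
Function('D')(I) = Add(-494, Mul(-19, I)) (Function('D')(I) = Mul(-19, Add(26, I)) = Add(-494, Mul(-19, I)))
Mul(Function('D')(19), Pow(-60, -1)) = Mul(Add(-494, Mul(-19, 19)), Pow(-60, -1)) = Mul(Add(-494, -361), Rational(-1, 60)) = Mul(-855, Rational(-1, 60)) = Rational(57, 4)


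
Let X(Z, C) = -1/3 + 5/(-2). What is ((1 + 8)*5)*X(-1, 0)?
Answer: -255/2 ≈ -127.50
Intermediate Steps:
X(Z, C) = -17/6 (X(Z, C) = -1*⅓ + 5*(-½) = -⅓ - 5/2 = -17/6)
((1 + 8)*5)*X(-1, 0) = ((1 + 8)*5)*(-17/6) = (9*5)*(-17/6) = 45*(-17/6) = -255/2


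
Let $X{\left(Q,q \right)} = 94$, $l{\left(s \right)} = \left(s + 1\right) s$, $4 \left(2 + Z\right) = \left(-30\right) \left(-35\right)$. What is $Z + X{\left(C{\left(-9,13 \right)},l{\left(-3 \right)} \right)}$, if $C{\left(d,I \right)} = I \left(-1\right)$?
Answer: $\frac{709}{2} \approx 354.5$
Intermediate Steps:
$C{\left(d,I \right)} = - I$
$Z = \frac{521}{2}$ ($Z = -2 + \frac{\left(-30\right) \left(-35\right)}{4} = -2 + \frac{1}{4} \cdot 1050 = -2 + \frac{525}{2} = \frac{521}{2} \approx 260.5$)
$l{\left(s \right)} = s \left(1 + s\right)$ ($l{\left(s \right)} = \left(1 + s\right) s = s \left(1 + s\right)$)
$Z + X{\left(C{\left(-9,13 \right)},l{\left(-3 \right)} \right)} = \frac{521}{2} + 94 = \frac{709}{2}$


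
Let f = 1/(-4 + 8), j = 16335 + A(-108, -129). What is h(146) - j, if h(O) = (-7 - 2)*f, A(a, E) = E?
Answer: -64833/4 ≈ -16208.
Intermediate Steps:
j = 16206 (j = 16335 - 129 = 16206)
f = ¼ (f = 1/4 = ¼ ≈ 0.25000)
h(O) = -9/4 (h(O) = (-7 - 2)*(¼) = -9*¼ = -9/4)
h(146) - j = -9/4 - 1*16206 = -9/4 - 16206 = -64833/4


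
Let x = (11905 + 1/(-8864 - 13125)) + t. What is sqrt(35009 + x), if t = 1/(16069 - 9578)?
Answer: 14*sqrt(4876189444028903946)/142730599 ≈ 216.60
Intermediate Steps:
t = 1/6491 ≈ 0.00015406
x = 1699207796593/142730599 (x = (11905 + 1/(-8864 - 13125)) + 1/6491 = (11905 + 1/(-21989)) + 1/6491 = (11905 - 1/21989) + 1/6491 = 261779044/21989 + 1/6491 = 1699207796593/142730599 ≈ 11905.)
sqrt(35009 + x) = sqrt(35009 + 1699207796593/142730599) = sqrt(6696063336984/142730599) = 14*sqrt(4876189444028903946)/142730599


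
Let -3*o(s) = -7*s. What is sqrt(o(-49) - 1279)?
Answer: 2*I*sqrt(3135)/3 ≈ 37.327*I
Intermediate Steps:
o(s) = 7*s/3 (o(s) = -(-7)*s/3 = 7*s/3)
sqrt(o(-49) - 1279) = sqrt((7/3)*(-49) - 1279) = sqrt(-343/3 - 1279) = sqrt(-4180/3) = 2*I*sqrt(3135)/3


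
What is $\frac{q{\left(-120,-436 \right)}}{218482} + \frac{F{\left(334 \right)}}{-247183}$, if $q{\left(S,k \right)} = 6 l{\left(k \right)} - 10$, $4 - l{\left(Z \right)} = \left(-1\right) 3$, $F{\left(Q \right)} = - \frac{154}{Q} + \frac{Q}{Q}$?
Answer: $\frac{650641286}{4509420523201} \approx 0.00014428$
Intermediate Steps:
$F{\left(Q \right)} = 1 - \frac{154}{Q}$ ($F{\left(Q \right)} = - \frac{154}{Q} + 1 = 1 - \frac{154}{Q}$)
$l{\left(Z \right)} = 7$ ($l{\left(Z \right)} = 4 - \left(-1\right) 3 = 4 - -3 = 4 + 3 = 7$)
$q{\left(S,k \right)} = 32$ ($q{\left(S,k \right)} = 6 \cdot 7 - 10 = 42 - 10 = 32$)
$\frac{q{\left(-120,-436 \right)}}{218482} + \frac{F{\left(334 \right)}}{-247183} = \frac{32}{218482} + \frac{\frac{1}{334} \left(-154 + 334\right)}{-247183} = 32 \cdot \frac{1}{218482} + \frac{1}{334} \cdot 180 \left(- \frac{1}{247183}\right) = \frac{16}{109241} + \frac{90}{167} \left(- \frac{1}{247183}\right) = \frac{16}{109241} - \frac{90}{41279561} = \frac{650641286}{4509420523201}$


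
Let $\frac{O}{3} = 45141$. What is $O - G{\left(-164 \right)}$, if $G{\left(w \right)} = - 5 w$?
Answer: $134603$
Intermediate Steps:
$O = 135423$ ($O = 3 \cdot 45141 = 135423$)
$O - G{\left(-164 \right)} = 135423 - \left(-5\right) \left(-164\right) = 135423 - 820 = 134603$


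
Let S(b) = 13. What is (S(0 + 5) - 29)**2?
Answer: 256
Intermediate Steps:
(S(0 + 5) - 29)**2 = (13 - 29)**2 = (-16)**2 = 256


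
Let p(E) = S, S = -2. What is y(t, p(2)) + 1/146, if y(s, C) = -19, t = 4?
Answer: -2773/146 ≈ -18.993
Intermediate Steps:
p(E) = -2
y(t, p(2)) + 1/146 = -19 + 1/146 = -2773/146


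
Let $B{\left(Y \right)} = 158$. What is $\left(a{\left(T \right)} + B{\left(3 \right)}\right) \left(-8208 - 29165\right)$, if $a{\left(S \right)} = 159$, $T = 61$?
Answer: $-11847241$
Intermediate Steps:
$\left(a{\left(T \right)} + B{\left(3 \right)}\right) \left(-8208 - 29165\right) = \left(159 + 158\right) \left(-8208 - 29165\right) = 317 \left(-37373\right) = -11847241$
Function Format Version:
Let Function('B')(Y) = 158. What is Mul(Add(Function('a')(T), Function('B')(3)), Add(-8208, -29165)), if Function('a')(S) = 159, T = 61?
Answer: -11847241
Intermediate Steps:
Mul(Add(Function('a')(T), Function('B')(3)), Add(-8208, -29165)) = Mul(Add(159, 158), Add(-8208, -29165)) = Mul(317, -37373) = -11847241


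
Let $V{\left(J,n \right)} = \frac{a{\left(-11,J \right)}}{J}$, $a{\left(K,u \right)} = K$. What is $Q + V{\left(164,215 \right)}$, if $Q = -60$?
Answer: $- \frac{9851}{164} \approx -60.067$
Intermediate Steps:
$V{\left(J,n \right)} = - \frac{11}{J}$
$Q + V{\left(164,215 \right)} = -60 - \frac{11}{164} = - \frac{9851}{164}$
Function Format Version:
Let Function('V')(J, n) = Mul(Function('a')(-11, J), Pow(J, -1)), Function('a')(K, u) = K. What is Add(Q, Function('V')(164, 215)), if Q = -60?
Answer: Rational(-9851, 164) ≈ -60.067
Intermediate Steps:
Function('V')(J, n) = Mul(-11, Pow(J, -1))
Add(Q, Function('V')(164, 215)) = Add(-60, Mul(-11, Pow(164, -1))) = Add(-60, Mul(-11, Rational(1, 164))) = Add(-60, Rational(-11, 164)) = Rational(-9851, 164)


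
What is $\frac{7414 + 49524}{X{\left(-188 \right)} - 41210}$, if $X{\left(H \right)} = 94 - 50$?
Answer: $- \frac{28469}{20583} \approx -1.3831$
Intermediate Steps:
$X{\left(H \right)} = 44$ ($X{\left(H \right)} = 94 - 50 = 44$)
$\frac{7414 + 49524}{X{\left(-188 \right)} - 41210} = \frac{7414 + 49524}{44 - 41210} = \frac{56938}{-41166} = 56938 \left(- \frac{1}{41166}\right) = - \frac{28469}{20583}$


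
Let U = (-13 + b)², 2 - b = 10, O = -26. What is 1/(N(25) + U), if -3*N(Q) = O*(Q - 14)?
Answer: 3/1609 ≈ 0.0018645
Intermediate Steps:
b = -8 (b = 2 - 1*10 = 2 - 10 = -8)
N(Q) = -364/3 + 26*Q/3 (N(Q) = -(-26)*(Q - 14)/3 = -(-26)*(-14 + Q)/3 = -(364 - 26*Q)/3 = -364/3 + 26*Q/3)
U = 441 (U = (-13 - 8)² = (-21)² = 441)
1/(N(25) + U) = 1/((-364/3 + (26/3)*25) + 441) = 1/((-364/3 + 650/3) + 441) = 1/(286/3 + 441) = 1/(1609/3) = 3/1609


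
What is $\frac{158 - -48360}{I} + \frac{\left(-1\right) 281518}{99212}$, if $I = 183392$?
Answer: $- \frac{5851822655}{2274335888} \approx -2.573$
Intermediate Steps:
$\frac{158 - -48360}{I} + \frac{\left(-1\right) 281518}{99212} = \frac{158 - -48360}{183392} + \frac{\left(-1\right) 281518}{99212} = \left(158 + 48360\right) \frac{1}{183392} - \frac{140759}{49606} = 48518 \cdot \frac{1}{183392} - \frac{140759}{49606} = \frac{24259}{91696} - \frac{140759}{49606} = - \frac{5851822655}{2274335888}$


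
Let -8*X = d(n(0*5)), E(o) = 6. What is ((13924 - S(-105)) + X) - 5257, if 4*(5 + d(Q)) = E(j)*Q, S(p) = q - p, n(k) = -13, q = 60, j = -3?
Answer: 136081/16 ≈ 8505.1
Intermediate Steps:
S(p) = 60 - p
d(Q) = -5 + 3*Q/2 (d(Q) = -5 + (6*Q)/4 = -5 + 3*Q/2)
X = 49/16 (X = -(-5 + (3/2)*(-13))/8 = -(-5 - 39/2)/8 = -⅛*(-49/2) = 49/16 ≈ 3.0625)
((13924 - S(-105)) + X) - 5257 = ((13924 - (60 - 1*(-105))) + 49/16) - 5257 = ((13924 - (60 + 105)) + 49/16) - 5257 = ((13924 - 1*165) + 49/16) - 5257 = ((13924 - 165) + 49/16) - 5257 = (13759 + 49/16) - 5257 = 220193/16 - 5257 = 136081/16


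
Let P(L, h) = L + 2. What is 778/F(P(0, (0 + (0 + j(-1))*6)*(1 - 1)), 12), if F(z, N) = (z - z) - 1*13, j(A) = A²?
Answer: -778/13 ≈ -59.846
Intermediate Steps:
P(L, h) = 2 + L
F(z, N) = -13 (F(z, N) = 0 - 13 = -13)
778/F(P(0, (0 + (0 + j(-1))*6)*(1 - 1)), 12) = 778/(-13) = 778*(-1/13) = -778/13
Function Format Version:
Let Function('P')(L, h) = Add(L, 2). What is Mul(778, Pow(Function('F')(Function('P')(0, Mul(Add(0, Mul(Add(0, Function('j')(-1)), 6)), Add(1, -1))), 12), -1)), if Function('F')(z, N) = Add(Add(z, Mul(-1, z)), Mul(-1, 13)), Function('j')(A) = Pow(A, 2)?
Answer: Rational(-778, 13) ≈ -59.846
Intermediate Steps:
Function('P')(L, h) = Add(2, L)
Function('F')(z, N) = -13 (Function('F')(z, N) = Add(0, -13) = -13)
Mul(778, Pow(Function('F')(Function('P')(0, Mul(Add(0, Mul(Add(0, Function('j')(-1)), 6)), Add(1, -1))), 12), -1)) = Mul(778, Pow(-13, -1)) = Mul(778, Rational(-1, 13)) = Rational(-778, 13)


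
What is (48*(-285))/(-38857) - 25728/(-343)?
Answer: 20498064/271999 ≈ 75.361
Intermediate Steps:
(48*(-285))/(-38857) - 25728/(-343) = -13680*(-1/38857) - 25728*(-1/343) = 13680/38857 + 25728/343 = 20498064/271999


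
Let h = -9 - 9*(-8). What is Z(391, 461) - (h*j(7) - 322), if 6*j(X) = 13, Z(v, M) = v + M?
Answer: 2075/2 ≈ 1037.5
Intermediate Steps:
Z(v, M) = M + v
j(X) = 13/6 (j(X) = (⅙)*13 = 13/6)
h = 63 (h = -9 + 72 = 63)
Z(391, 461) - (h*j(7) - 322) = (461 + 391) - (63*(13/6) - 322) = 852 - (273/2 - 322) = 852 - 1*(-371/2) = 852 + 371/2 = 2075/2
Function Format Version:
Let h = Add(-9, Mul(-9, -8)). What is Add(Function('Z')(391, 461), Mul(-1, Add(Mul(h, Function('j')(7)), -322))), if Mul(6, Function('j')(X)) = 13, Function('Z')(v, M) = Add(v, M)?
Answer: Rational(2075, 2) ≈ 1037.5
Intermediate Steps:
Function('Z')(v, M) = Add(M, v)
Function('j')(X) = Rational(13, 6) (Function('j')(X) = Mul(Rational(1, 6), 13) = Rational(13, 6))
h = 63 (h = Add(-9, 72) = 63)
Add(Function('Z')(391, 461), Mul(-1, Add(Mul(h, Function('j')(7)), -322))) = Add(Add(461, 391), Mul(-1, Add(Mul(63, Rational(13, 6)), -322))) = Add(852, Mul(-1, Add(Rational(273, 2), -322))) = Add(852, Mul(-1, Rational(-371, 2))) = Add(852, Rational(371, 2)) = Rational(2075, 2)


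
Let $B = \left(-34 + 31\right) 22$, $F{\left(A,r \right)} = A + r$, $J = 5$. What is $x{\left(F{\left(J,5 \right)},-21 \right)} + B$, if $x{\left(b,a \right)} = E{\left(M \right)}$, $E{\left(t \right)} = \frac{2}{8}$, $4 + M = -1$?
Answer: $- \frac{263}{4} \approx -65.75$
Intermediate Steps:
$M = -5$ ($M = -4 - 1 = -5$)
$E{\left(t \right)} = \frac{1}{4}$ ($E{\left(t \right)} = 2 \cdot \frac{1}{8} = \frac{1}{4}$)
$x{\left(b,a \right)} = \frac{1}{4}$
$B = -66$ ($B = \left(-3\right) 22 = -66$)
$x{\left(F{\left(J,5 \right)},-21 \right)} + B = \frac{1}{4} - 66 = - \frac{263}{4}$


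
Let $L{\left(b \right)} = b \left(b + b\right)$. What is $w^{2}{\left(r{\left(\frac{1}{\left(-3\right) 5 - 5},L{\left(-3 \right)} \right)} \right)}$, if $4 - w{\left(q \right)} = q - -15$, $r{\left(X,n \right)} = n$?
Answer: $841$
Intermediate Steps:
$L{\left(b \right)} = 2 b^{2}$ ($L{\left(b \right)} = b 2 b = 2 b^{2}$)
$w{\left(q \right)} = -11 - q$ ($w{\left(q \right)} = 4 - \left(q - -15\right) = 4 - \left(q + 15\right) = 4 - \left(15 + q\right) = -11 - q$)
$w^{2}{\left(r{\left(\frac{1}{\left(-3\right) 5 - 5},L{\left(-3 \right)} \right)} \right)} = \left(-11 - 2 \left(-3\right)^{2}\right)^{2} = \left(-11 - 2 \cdot 9\right)^{2} = \left(-11 - 18\right)^{2} = \left(-29\right)^{2} = 841$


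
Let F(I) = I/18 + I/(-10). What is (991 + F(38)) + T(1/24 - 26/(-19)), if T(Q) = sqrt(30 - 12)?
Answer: 44519/45 + 3*sqrt(2) ≈ 993.55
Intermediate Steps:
F(I) = -2*I/45 (F(I) = I*(1/18) + I*(-1/10) = I/18 - I/10 = -2*I/45)
T(Q) = 3*sqrt(2) (T(Q) = sqrt(18) = 3*sqrt(2))
(991 + F(38)) + T(1/24 - 26/(-19)) = (991 - 2/45*38) + 3*sqrt(2) = (991 - 76/45) + 3*sqrt(2) = 44519/45 + 3*sqrt(2)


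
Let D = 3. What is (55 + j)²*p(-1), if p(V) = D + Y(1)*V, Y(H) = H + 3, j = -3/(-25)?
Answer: -1898884/625 ≈ -3038.2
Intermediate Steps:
j = 3/25 (j = -3*(-1/25) = 3/25 ≈ 0.12000)
Y(H) = 3 + H
p(V) = 3 + 4*V (p(V) = 3 + (3 + 1)*V = 3 + 4*V)
(55 + j)²*p(-1) = (55 + 3/25)²*(3 + 4*(-1)) = (1378/25)²*(3 - 4) = (1898884/625)*(-1) = -1898884/625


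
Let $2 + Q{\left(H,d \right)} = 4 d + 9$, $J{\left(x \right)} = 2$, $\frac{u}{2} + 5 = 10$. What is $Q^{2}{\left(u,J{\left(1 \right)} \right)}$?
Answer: $225$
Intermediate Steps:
$u = 10$ ($u = -10 + 2 \cdot 10 = -10 + 20 = 10$)
$Q{\left(H,d \right)} = 7 + 4 d$ ($Q{\left(H,d \right)} = -2 + \left(4 d + 9\right) = -2 + \left(9 + 4 d\right) = 7 + 4 d$)
$Q^{2}{\left(u,J{\left(1 \right)} \right)} = \left(7 + 4 \cdot 2\right)^{2} = \left(7 + 8\right)^{2} = 15^{2} = 225$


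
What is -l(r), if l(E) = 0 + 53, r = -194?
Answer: -53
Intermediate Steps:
l(E) = 53
-l(r) = -1*53 = -53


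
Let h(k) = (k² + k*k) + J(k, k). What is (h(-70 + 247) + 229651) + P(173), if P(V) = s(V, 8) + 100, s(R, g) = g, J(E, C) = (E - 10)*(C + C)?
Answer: 351535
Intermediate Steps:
J(E, C) = 2*C*(-10 + E) (J(E, C) = (-10 + E)*(2*C) = 2*C*(-10 + E))
P(V) = 108 (P(V) = 8 + 100 = 108)
h(k) = 2*k² + 2*k*(-10 + k) (h(k) = (k² + k*k) + 2*k*(-10 + k) = (k² + k²) + 2*k*(-10 + k) = 2*k² + 2*k*(-10 + k))
(h(-70 + 247) + 229651) + P(173) = (4*(-70 + 247)*(-5 + (-70 + 247)) + 229651) + 108 = (4*177*(-5 + 177) + 229651) + 108 = (4*177*172 + 229651) + 108 = (121776 + 229651) + 108 = 351427 + 108 = 351535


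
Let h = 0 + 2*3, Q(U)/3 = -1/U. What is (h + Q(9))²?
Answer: 289/9 ≈ 32.111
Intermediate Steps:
Q(U) = -3/U (Q(U) = 3*(-1/U) = -3/U)
h = 6 (h = 0 + 6 = 6)
(h + Q(9))² = (6 - 3/9)² = (6 - 3*⅑)² = (6 - ⅓)² = (17/3)² = 289/9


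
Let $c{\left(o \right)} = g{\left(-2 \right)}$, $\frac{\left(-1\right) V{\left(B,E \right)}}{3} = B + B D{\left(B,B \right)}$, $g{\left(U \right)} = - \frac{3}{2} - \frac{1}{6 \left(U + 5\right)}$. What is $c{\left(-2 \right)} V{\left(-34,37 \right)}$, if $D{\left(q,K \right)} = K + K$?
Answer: $\frac{31892}{3} \approx 10631.0$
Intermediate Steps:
$D{\left(q,K \right)} = 2 K$
$g{\left(U \right)} = - \frac{3}{2} - \frac{1}{30 + 6 U}$ ($g{\left(U \right)} = \left(-3\right) \frac{1}{2} - \frac{1}{6 \left(5 + U\right)} = - \frac{3}{2} - \frac{1}{30 + 6 U}$)
$V{\left(B,E \right)} = - 6 B^{2} - 3 B$ ($V{\left(B,E \right)} = - 3 \left(B + B 2 B\right) = - 3 \left(B + 2 B^{2}\right) = - 6 B^{2} - 3 B$)
$c{\left(o \right)} = - \frac{14}{9}$ ($c{\left(o \right)} = \frac{-46 - -18}{6 \left(5 - 2\right)} = \frac{-46 + 18}{6 \cdot 3} = \frac{1}{6} \cdot \frac{1}{3} \left(-28\right) = - \frac{14}{9}$)
$c{\left(-2 \right)} V{\left(-34,37 \right)} = - \frac{14 \left(\left(-3\right) \left(-34\right) \left(1 + 2 \left(-34\right)\right)\right)}{9} = - \frac{14 \left(\left(-3\right) \left(-34\right) \left(1 - 68\right)\right)}{9} = - \frac{14 \left(\left(-3\right) \left(-34\right) \left(-67\right)\right)}{9} = \left(- \frac{14}{9}\right) \left(-6834\right) = \frac{31892}{3}$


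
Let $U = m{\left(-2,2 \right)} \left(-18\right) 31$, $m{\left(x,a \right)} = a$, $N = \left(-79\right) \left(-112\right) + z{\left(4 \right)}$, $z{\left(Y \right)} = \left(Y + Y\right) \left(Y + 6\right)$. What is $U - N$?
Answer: $-10044$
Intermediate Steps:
$z{\left(Y \right)} = 2 Y \left(6 + Y\right)$
$N = 8928$ ($N = \left(-79\right) \left(-112\right) + 2 \cdot 4 \left(6 + 4\right) = 8848 + 2 \cdot 4 \cdot 10 = 8848 + 80 = 8928$)
$U = -1116$ ($U = 2 \left(-18\right) 31 = \left(-36\right) 31 = -1116$)
$U - N = -1116 - 8928 = -10044$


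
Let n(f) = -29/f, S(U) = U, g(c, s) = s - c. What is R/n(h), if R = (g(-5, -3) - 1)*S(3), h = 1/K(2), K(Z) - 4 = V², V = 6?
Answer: -3/1160 ≈ -0.0025862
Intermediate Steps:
K(Z) = 40 (K(Z) = 4 + 6² = 4 + 36 = 40)
h = 1/40 ≈ 0.025000
R = 3 (R = ((-3 - 1*(-5)) - 1)*3 = ((-3 + 5) - 1)*3 = (2 - 1)*3 = 1*3 = 3)
R/n(h) = 3/((-29/1/40)) = 3/((-29*40)) = 3/(-1160) = 3*(-1/1160) = -3/1160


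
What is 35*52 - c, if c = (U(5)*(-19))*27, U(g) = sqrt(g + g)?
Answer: 1820 + 513*sqrt(10) ≈ 3442.3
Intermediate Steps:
U(g) = sqrt(2)*sqrt(g) (U(g) = sqrt(2*g) = sqrt(2)*sqrt(g))
c = -513*sqrt(10) (c = ((sqrt(2)*sqrt(5))*(-19))*27 = (sqrt(10)*(-19))*27 = -19*sqrt(10)*27 = -513*sqrt(10) ≈ -1622.2)
35*52 - c = 35*52 - (-513)*sqrt(10) = 1820 + 513*sqrt(10)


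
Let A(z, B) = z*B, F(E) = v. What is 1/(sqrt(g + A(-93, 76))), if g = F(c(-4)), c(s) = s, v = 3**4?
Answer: -I*sqrt(6987)/6987 ≈ -0.011963*I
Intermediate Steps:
v = 81
F(E) = 81
g = 81
A(z, B) = B*z
1/(sqrt(g + A(-93, 76))) = 1/(sqrt(81 + 76*(-93))) = 1/(sqrt(81 - 7068)) = 1/(sqrt(-6987)) = 1/(I*sqrt(6987)) = -I*sqrt(6987)/6987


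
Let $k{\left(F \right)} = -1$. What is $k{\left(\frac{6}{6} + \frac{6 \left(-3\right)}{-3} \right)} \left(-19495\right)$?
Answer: $19495$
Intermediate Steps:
$k{\left(\frac{6}{6} + \frac{6 \left(-3\right)}{-3} \right)} \left(-19495\right) = \left(-1\right) \left(-19495\right) = 19495$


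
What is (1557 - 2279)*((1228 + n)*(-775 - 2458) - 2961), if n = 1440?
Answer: 6229852810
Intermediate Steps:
(1557 - 2279)*((1228 + n)*(-775 - 2458) - 2961) = (1557 - 2279)*((1228 + 1440)*(-775 - 2458) - 2961) = -722*(2668*(-3233) - 2961) = -722*(-8625644 - 2961) = -722*(-8628605) = 6229852810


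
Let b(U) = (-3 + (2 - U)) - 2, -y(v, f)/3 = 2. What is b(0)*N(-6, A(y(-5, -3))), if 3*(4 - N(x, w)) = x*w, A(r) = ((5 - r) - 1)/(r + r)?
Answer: -7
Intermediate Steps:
y(v, f) = -6 (y(v, f) = -3*2 = -6)
A(r) = (4 - r)/(2*r) (A(r) = (4 - r)/((2*r)) = (4 - r)*(1/(2*r)) = (4 - r)/(2*r))
N(x, w) = 4 - w*x/3 (N(x, w) = 4 - x*w/3 = 4 - w*x/3)
b(U) = -3 - U (b(U) = (-1 - U) - 2 = -3 - U)
b(0)*N(-6, A(y(-5, -3))) = (-3 - 1*0)*(4 - ⅓*(½)*(4 - 1*(-6))/(-6)*(-6)) = (-3 + 0)*(4 - ⅓*(½)*(-⅙)*(4 + 6)*(-6)) = -3*(4 - ⅓*(½)*(-⅙)*10*(-6)) = -3*(4 - ⅓*(-⅚)*(-6)) = -3*(4 - 5/3) = -3*7/3 = -7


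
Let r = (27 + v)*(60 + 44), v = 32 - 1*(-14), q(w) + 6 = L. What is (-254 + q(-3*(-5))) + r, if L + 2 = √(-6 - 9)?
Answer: 7330 + I*√15 ≈ 7330.0 + 3.873*I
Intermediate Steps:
L = -2 + I*√15 (L = -2 + √(-6 - 9) = -2 + √(-15) = -2 + I*√15 ≈ -2.0 + 3.873*I)
q(w) = -8 + I*√15 (q(w) = -6 + (-2 + I*√15) = -8 + I*√15)
v = 46 (v = 32 + 14 = 46)
r = 7592 (r = (27 + 46)*(60 + 44) = 73*104 = 7592)
(-254 + q(-3*(-5))) + r = (-254 + (-8 + I*√15)) + 7592 = (-262 + I*√15) + 7592 = 7330 + I*√15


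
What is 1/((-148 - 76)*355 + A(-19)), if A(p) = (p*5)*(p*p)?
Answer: -1/113815 ≈ -8.7862e-6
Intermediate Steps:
A(p) = 5*p³ (A(p) = (5*p)*p² = 5*p³)
1/((-148 - 76)*355 + A(-19)) = 1/((-148 - 76)*355 + 5*(-19)³) = 1/(-224*355 + 5*(-6859)) = 1/(-79520 - 34295) = 1/(-113815) = -1/113815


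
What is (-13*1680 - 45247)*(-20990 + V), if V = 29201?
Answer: -550851357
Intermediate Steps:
(-13*1680 - 45247)*(-20990 + V) = (-13*1680 - 45247)*(-20990 + 29201) = (-21840 - 45247)*8211 = -67087*8211 = -550851357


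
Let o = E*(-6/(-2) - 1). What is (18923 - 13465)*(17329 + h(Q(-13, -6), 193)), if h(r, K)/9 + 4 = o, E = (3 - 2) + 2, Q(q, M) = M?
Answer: 94679926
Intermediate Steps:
E = 3 (E = 1 + 2 = 3)
o = 6 (o = 3*(-6/(-2) - 1) = 3*(-6*(-1/2) - 1) = 3*(3 - 1) = 3*2 = 6)
h(r, K) = 18 (h(r, K) = -36 + 9*6 = -36 + 54 = 18)
(18923 - 13465)*(17329 + h(Q(-13, -6), 193)) = (18923 - 13465)*(17329 + 18) = 5458*17347 = 94679926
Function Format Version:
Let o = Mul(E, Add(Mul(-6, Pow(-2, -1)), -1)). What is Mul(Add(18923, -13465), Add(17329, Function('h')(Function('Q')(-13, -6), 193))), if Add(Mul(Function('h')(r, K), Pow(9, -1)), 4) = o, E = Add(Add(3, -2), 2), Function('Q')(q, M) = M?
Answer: 94679926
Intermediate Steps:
E = 3 (E = Add(1, 2) = 3)
o = 6 (o = Mul(3, Add(Mul(-6, Pow(-2, -1)), -1)) = Mul(3, Add(Mul(-6, Rational(-1, 2)), -1)) = Mul(3, Add(3, -1)) = Mul(3, 2) = 6)
Function('h')(r, K) = 18 (Function('h')(r, K) = Add(-36, Mul(9, 6)) = Add(-36, 54) = 18)
Mul(Add(18923, -13465), Add(17329, Function('h')(Function('Q')(-13, -6), 193))) = Mul(Add(18923, -13465), Add(17329, 18)) = Mul(5458, 17347) = 94679926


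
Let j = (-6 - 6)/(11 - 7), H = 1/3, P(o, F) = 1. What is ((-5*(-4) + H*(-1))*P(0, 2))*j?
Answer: -59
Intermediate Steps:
H = ⅓ ≈ 0.33333
j = -3 (j = -12/4 = -12*¼ = -3)
((-5*(-4) + H*(-1))*P(0, 2))*j = ((-5*(-4) + (⅓)*(-1))*1)*(-3) = ((20 - ⅓)*1)*(-3) = ((59/3)*1)*(-3) = (59/3)*(-3) = -59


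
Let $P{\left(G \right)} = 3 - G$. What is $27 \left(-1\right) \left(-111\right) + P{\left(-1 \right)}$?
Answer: $3001$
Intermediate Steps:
$27 \left(-1\right) \left(-111\right) + P{\left(-1 \right)} = 27 \left(-1\right) \left(-111\right) + \left(3 - -1\right) = \left(-27\right) \left(-111\right) + \left(3 + 1\right) = 2997 + 4 = 3001$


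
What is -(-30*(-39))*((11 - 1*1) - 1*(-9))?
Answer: -22230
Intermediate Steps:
-(-30*(-39))*((11 - 1*1) - 1*(-9)) = -1170*((11 - 1) + 9) = -1170*(10 + 9) = -1170*19 = -1*22230 = -22230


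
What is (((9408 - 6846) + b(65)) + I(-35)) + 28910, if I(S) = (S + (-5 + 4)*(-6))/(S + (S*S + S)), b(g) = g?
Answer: 36425206/1155 ≈ 31537.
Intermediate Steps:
I(S) = (6 + S)/(S**2 + 2*S) (I(S) = (S - 1*(-6))/(S + (S**2 + S)) = (S + 6)/(S + (S + S**2)) = (6 + S)/(S**2 + 2*S))
(((9408 - 6846) + b(65)) + I(-35)) + 28910 = (((9408 - 6846) + 65) + (6 - 35)/((-35)*(2 - 35))) + 28910 = ((2562 + 65) - 1/35*(-29)/(-33)) + 28910 = (2627 - 1/35*(-1/33)*(-29)) + 28910 = (2627 - 29/1155) + 28910 = 3034156/1155 + 28910 = 36425206/1155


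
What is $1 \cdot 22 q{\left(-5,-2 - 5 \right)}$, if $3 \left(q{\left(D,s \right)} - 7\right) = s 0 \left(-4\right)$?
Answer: $154$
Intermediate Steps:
$q{\left(D,s \right)} = 7$ ($q{\left(D,s \right)} = 7 + \frac{s 0 \left(-4\right)}{3} = 7 + \frac{0 \left(-4\right)}{3} = 7 + \frac{1}{3} \cdot 0 = 7 + 0 = 7$)
$1 \cdot 22 q{\left(-5,-2 - 5 \right)} = 1 \cdot 22 \cdot 7 = 22 \cdot 7 = 154$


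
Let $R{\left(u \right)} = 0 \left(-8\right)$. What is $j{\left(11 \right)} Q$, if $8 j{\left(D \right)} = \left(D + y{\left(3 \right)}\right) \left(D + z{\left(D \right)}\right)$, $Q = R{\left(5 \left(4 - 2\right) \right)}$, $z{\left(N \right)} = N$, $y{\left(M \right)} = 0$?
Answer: $0$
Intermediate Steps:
$R{\left(u \right)} = 0$
$Q = 0$
$j{\left(D \right)} = \frac{D^{2}}{4}$ ($j{\left(D \right)} = \frac{\left(D + 0\right) \left(D + D\right)}{8} = \frac{D 2 D}{8} = \frac{2 D^{2}}{8} = \frac{D^{2}}{4}$)
$j{\left(11 \right)} Q = \frac{11^{2}}{4} \cdot 0 = \frac{1}{4} \cdot 121 \cdot 0 = \frac{121}{4} \cdot 0 = 0$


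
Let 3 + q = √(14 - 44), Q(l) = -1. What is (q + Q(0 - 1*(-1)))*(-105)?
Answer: 420 - 105*I*√30 ≈ 420.0 - 575.11*I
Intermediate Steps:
q = -3 + I*√30 (q = -3 + √(14 - 44) = -3 + √(-30) = -3 + I*√30 ≈ -3.0 + 5.4772*I)
(q + Q(0 - 1*(-1)))*(-105) = ((-3 + I*√30) - 1)*(-105) = (-4 + I*√30)*(-105) = 420 - 105*I*√30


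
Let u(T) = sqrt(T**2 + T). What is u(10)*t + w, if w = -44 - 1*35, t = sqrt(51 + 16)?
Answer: -79 + sqrt(7370) ≈ 6.8487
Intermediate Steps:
t = sqrt(67) ≈ 8.1853
w = -79 (w = -44 - 35 = -79)
u(T) = sqrt(T + T**2)
u(10)*t + w = sqrt(10*(1 + 10))*sqrt(67) - 79 = sqrt(10*11)*sqrt(67) - 79 = sqrt(110)*sqrt(67) - 79 = sqrt(7370) - 79 = -79 + sqrt(7370)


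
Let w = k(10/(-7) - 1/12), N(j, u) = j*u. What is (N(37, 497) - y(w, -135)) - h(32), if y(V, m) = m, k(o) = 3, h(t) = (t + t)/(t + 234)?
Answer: 2463660/133 ≈ 18524.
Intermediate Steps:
h(t) = 2*t/(234 + t) (h(t) = (2*t)/(234 + t) = 2*t/(234 + t))
w = 3
(N(37, 497) - y(w, -135)) - h(32) = (37*497 - 1*(-135)) - 2*32/(234 + 32) = (18389 + 135) - 2*32/266 = 18524 - 2*32/266 = 18524 - 1*32/133 = 18524 - 32/133 = 2463660/133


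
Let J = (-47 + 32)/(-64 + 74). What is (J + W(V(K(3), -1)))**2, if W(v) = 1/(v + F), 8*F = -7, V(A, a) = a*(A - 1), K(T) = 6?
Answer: 24649/8836 ≈ 2.7896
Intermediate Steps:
V(A, a) = a*(-1 + A)
F = -7/8 (F = (1/8)*(-7) = -7/8 ≈ -0.87500)
J = -3/2 (J = -15/10 = -15*1/10 = -3/2 ≈ -1.5000)
W(v) = 1/(-7/8 + v) (W(v) = 1/(v - 7/8) = 1/(-7/8 + v))
(J + W(V(K(3), -1)))**2 = (-3/2 + 8/(-7 + 8*(-(-1 + 6))))**2 = (-3/2 + 8/(-7 + 8*(-1*5)))**2 = (-3/2 + 8/(-7 + 8*(-5)))**2 = (-3/2 + 8/(-7 - 40))**2 = (-3/2 + 8/(-47))**2 = (-3/2 + 8*(-1/47))**2 = (-3/2 - 8/47)**2 = (-157/94)**2 = 24649/8836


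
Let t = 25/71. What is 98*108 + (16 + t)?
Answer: 752625/71 ≈ 10600.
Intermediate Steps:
t = 25/71 (t = 25*(1/71) = 25/71 ≈ 0.35211)
98*108 + (16 + t) = 98*108 + (16 + 25/71) = 10584 + 1161/71 = 752625/71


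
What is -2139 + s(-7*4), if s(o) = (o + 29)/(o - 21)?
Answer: -104812/49 ≈ -2139.0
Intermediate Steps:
s(o) = (29 + o)/(-21 + o)
-2139 + s(-7*4) = -2139 + (29 - 7*4)/(-21 - 7*4) = -2139 + (29 - 28)/(-21 - 28) = -2139 + 1/(-49) = -2139 - 1/49*1 = -2139 - 1/49 = -104812/49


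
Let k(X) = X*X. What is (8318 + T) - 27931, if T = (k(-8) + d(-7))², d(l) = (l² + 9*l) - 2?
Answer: -17309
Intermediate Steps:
k(X) = X²
d(l) = -2 + l² + 9*l
T = 2304 (T = ((-8)² + (-2 + (-7)² + 9*(-7)))² = (64 + (-2 + 49 - 63))² = (64 - 16)² = 48² = 2304)
(8318 + T) - 27931 = (8318 + 2304) - 27931 = 10622 - 27931 = -17309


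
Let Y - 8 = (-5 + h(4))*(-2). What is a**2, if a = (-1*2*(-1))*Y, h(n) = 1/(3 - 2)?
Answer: 1024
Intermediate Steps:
h(n) = 1 (h(n) = 1/1 = 1)
Y = 16 (Y = 8 + (-5 + 1)*(-2) = 8 - 4*(-2) = 8 + 8 = 16)
a = 32 (a = (-1*2*(-1))*16 = -2*(-1)*16 = 2*16 = 32)
a**2 = 32**2 = 1024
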